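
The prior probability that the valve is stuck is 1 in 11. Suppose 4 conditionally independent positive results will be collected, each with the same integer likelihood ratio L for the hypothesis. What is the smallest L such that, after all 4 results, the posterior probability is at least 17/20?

Prior odds = (1/11)/(10/11) = 0.1.
Target odds = 0.85/0.15 = 17/3.
Need L⁴ ≥ 17/3 ÷ 0.1 = 170/3.
2⁴ = 16 < 170/3 ≤ 81 = 3⁴, so L = 3.

3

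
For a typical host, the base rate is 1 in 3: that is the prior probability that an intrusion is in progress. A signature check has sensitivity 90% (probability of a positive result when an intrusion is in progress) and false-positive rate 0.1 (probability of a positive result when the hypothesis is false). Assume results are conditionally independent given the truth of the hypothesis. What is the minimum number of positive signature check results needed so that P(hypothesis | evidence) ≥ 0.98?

Prior odds = (1/3)/(2/3) = 0.5.
Likelihood ratio of a positive result = 0.9/0.1 = 9.
Target odds: 0.98 ÷ 0.02 = 49.
Require 9ⁿ ≥ 49 ÷ 0.5 = 98.
9² = 81 falls short of 98 but 9³ = 729 reaches it, so n = 3.

3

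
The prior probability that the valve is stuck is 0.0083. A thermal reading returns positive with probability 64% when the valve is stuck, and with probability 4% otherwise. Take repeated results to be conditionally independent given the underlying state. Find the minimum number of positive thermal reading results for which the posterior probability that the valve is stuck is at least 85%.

3

Prior odds = 0.0083/0.9917 = 83/9917.
Likelihood ratio of a positive result = 0.64/0.04 = 16.
Target odds: 0.85 ÷ 0.15 = 17/3.
Need (83/9917) × 16ⁿ ≥ 17/3, i.e. 16ⁿ ≥ 168589/249.
16² = 256 falls short of 168589/249 but 16³ = 4096 reaches it, so n = 3.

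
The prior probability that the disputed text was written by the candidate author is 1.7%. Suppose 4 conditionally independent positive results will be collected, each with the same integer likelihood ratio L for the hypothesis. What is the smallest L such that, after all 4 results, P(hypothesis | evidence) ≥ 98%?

8

Prior odds = 0.017/0.983 = 17/983.
Target odds = 0.98/0.02 = 49.
Need L⁴ ≥ 49 ÷ (17/983) = 48167/17.
7⁴ = 2401 < 48167/17 ≤ 4096 = 8⁴, so L = 8.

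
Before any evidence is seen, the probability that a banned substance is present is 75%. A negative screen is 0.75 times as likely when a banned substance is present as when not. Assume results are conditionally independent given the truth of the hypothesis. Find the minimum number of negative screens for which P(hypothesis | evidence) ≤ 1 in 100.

Prior odds = 0.75/0.25 = 3.
Likelihood ratio per negative screen = 0.75.
Target odds: 0.01 ÷ 0.99 = 1/99.
Require 0.75ⁿ ≤ 1/99 ÷ 3 = 1/297.
0.75¹⁹ ≈0.00422828 is still above 1/297 but 0.75²⁰ ≈0.00317121 is at or below it, so n = 20.

20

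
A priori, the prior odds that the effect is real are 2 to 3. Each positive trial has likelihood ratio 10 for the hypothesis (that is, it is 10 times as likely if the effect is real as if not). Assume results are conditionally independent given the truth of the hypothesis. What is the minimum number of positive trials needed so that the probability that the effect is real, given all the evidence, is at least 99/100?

Prior odds = 2/3.
Likelihood ratio per positive trial = 10.
Target odds: 0.99 ÷ 0.01 = 99.
Require 10ⁿ ≥ 99 ÷ (2/3) = 148.5.
10² = 100 falls short of 148.5 but 10³ = 1000 reaches it, so n = 3.

3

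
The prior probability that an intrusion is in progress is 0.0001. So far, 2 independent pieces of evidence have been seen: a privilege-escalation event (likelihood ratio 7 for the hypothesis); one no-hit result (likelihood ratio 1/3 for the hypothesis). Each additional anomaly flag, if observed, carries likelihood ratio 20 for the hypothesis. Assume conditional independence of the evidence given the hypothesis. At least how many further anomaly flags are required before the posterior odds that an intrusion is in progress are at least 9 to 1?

4

Prior odds = 0.0001/0.9999 = 1/9999.
Combined Bayes factor of the evidence already in hand = 7 × (1/3) = 7/3.
Odds after that evidence = (1/9999) × 7/3 = 7/29997.
Target odds = 9.
Need 20ⁿ ≥ 9 ÷ (7/29997) = 269973/7.
20³ = 8000 falls short of 269973/7 but 20⁴ = 160000 reaches it, so n = 4.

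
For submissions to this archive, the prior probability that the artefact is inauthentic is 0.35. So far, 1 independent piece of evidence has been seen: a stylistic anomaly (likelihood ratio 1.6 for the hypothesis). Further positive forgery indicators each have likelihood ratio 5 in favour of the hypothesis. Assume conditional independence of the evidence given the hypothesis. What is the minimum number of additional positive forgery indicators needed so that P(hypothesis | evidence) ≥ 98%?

Prior odds = 0.35/0.65 = 7/13.
Bayes factor of the evidence already in hand = 1.6.
Odds after that evidence = (7/13) × 1.6 = 56/65.
Target odds = 0.98/0.02 = 49.
Need 5ⁿ ≥ 49 ÷ (56/65) = 56.875.
5² = 25 falls short of 56.875 but 5³ = 125 reaches it, so n = 3.

3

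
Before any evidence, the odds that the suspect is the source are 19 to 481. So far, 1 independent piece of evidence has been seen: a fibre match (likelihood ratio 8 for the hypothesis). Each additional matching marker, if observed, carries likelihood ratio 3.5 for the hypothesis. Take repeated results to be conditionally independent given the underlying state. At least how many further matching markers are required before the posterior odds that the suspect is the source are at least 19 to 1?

4

Prior odds = 19/481.
Bayes factor of the evidence already in hand = 8.
Odds after that evidence = (19/481) × 8 = 152/481.
Target odds = 19.
Need 3.5ⁿ ≥ 19 ÷ (152/481) = 60.125.
3.5³ = 42.875 falls short of 60.125 but 3.5⁴ = 150.0625 reaches it, so n = 4.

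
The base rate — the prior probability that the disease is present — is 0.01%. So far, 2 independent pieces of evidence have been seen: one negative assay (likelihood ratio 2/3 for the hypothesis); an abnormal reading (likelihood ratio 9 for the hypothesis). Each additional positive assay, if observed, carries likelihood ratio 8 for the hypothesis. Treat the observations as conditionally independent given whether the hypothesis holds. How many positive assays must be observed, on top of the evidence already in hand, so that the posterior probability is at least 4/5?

5

Prior odds = 0.0001/0.9999 = 1/9999.
Combined Bayes factor of the evidence already in hand = (2/3) × 9 = 6.
Odds after that evidence = (1/9999) × 6 = 2/3333.
Target odds = 0.8/0.2 = 4.
Need 8ⁿ ≥ 4 ÷ (2/3333) = 6666.
8⁴ = 4096 falls short of 6666 but 8⁵ = 32768 reaches it, so n = 5.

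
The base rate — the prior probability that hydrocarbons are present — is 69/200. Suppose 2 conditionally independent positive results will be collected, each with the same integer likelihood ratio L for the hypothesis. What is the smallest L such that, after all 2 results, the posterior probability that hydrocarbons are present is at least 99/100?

Prior odds = 0.345/0.655 = 69/131.
Target odds = 0.99/0.01 = 99.
Need L² ≥ 99 ÷ (69/131) = 4323/23.
13² = 169 < 4323/23 ≤ 196 = 14², so L = 14.

14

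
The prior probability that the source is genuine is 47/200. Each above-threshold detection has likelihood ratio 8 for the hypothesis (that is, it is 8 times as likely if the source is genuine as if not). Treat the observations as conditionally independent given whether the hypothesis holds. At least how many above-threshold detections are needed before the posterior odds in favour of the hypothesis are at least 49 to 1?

3

Prior odds: 0.235 ÷ 0.765 = 47/153.
Likelihood ratio per above-threshold detection = 8.
Target odds = 49.
Need (47/153) × 8ⁿ ≥ 49, i.e. 8ⁿ ≥ 7497/47.
8² = 64 falls short of 7497/47 but 8³ = 512 reaches it, so n = 3.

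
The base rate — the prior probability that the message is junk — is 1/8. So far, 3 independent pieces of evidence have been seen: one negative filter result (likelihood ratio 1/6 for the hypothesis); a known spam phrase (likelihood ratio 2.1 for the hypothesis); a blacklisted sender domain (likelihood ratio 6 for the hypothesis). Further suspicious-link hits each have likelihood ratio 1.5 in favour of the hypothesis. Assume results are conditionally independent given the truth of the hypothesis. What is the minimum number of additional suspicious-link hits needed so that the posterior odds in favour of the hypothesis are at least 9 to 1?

Prior odds = 0.125/0.875 = 1/7.
Combined Bayes factor of the evidence already in hand = (1/6) × 2.1 × 6 = 2.1.
Odds after that evidence = (1/7) × 2.1 = 0.3.
Target odds = 9.
Need 1.5ⁿ ≥ 9 ÷ 0.3 = 30.
1.5⁸ = 25.62890625 falls short of 30 but 1.5⁹ = 19683/512 reaches it, so n = 9.

9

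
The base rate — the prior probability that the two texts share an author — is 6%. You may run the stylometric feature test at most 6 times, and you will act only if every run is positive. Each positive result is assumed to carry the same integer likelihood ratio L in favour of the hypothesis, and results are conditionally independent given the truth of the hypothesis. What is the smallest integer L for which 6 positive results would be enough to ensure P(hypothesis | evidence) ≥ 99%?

Prior odds = 0.06/0.94 = 3/47.
Target odds = 0.99/0.01 = 99.
Need L⁶ ≥ 99 ÷ (3/47) = 1551.
3⁶ = 729 < 1551 ≤ 4096 = 4⁶, so L = 4.

4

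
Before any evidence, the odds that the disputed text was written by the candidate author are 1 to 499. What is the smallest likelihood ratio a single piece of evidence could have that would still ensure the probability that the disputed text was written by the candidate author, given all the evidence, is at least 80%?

1996

Prior odds = 1/499.
Target odds = 0.8/0.2 = 4.
Required Bayes factor = 4 ÷ (1/499) = 1996.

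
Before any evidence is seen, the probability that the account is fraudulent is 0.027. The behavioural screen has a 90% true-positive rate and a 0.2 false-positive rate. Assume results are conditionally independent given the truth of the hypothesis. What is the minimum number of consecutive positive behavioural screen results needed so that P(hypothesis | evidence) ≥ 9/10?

Prior odds: 0.027 ÷ 0.973 = 27/973.
Likelihood ratio of a positive result = 0.9/0.2 = 4.5.
Target posterior odds = 0.9/0.1 = 9.
Require 4.5ⁿ ≥ 9 ÷ (27/973) = 973/3.
4.5³ = 91.125 falls short of 973/3 but 4.5⁴ = 410.0625 reaches it, so n = 4.

4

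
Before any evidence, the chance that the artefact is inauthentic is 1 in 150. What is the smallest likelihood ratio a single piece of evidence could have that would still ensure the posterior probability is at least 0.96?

3576

Prior odds = (1/150)/(149/150) = 1/149.
Target odds = 0.96/0.04 = 24.
Required Bayes factor = 24 ÷ (1/149) = 3576.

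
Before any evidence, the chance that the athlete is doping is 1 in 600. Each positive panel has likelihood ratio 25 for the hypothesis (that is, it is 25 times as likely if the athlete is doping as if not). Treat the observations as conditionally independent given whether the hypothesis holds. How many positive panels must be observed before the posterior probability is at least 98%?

4

Prior odds = (1/600)/(599/600) = 1/599.
Likelihood ratio per positive panel = 25.
Target odds: 0.98 ÷ 0.02 = 49.
Need (1/599) × 25ⁿ ≥ 49, i.e. 25ⁿ ≥ 29351.
25³ = 15625 falls short of 29351 but 25⁴ = 390625 reaches it, so n = 4.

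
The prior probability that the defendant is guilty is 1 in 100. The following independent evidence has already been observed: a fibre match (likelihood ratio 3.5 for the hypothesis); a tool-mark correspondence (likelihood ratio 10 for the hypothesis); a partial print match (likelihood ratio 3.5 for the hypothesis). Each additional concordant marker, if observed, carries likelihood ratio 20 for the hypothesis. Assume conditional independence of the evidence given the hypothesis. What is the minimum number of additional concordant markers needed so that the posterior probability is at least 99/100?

Prior odds = 0.01/0.99 = 1/99.
Combined Bayes factor of the evidence already in hand = 3.5 × 10 × 3.5 = 122.5.
Odds after that evidence = (1/99) × 122.5 = 245/198.
Target odds = 0.99/0.01 = 99.
Need 20ⁿ ≥ 99 ÷ (245/198) = 19602/245.
20¹ = 20 falls short of 19602/245 but 20² = 400 reaches it, so n = 2.

2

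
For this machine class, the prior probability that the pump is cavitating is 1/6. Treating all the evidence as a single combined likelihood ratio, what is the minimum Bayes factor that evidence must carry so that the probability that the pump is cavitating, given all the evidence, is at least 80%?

20

Prior odds = (1/6)/(5/6) = 0.2.
Target odds = 0.8/0.2 = 4.
Required Bayes factor = 4 ÷ 0.2 = 20.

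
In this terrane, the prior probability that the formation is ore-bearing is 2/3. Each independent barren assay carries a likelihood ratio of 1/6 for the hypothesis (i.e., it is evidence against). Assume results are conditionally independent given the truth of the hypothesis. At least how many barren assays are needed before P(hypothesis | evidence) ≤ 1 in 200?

4

Prior odds = (2/3)/(1/3) = 2.
Likelihood ratio per barren assay = 1/6.
Target posterior odds = 0.005/0.995 = 1/199.
Need 2 × (1/6)ⁿ ≤ 1/199, i.e. (1/6)ⁿ ≤ 1/398.
(1/6)³ = 1/216 is still above 1/398 but (1/6)⁴ = 1/1296 is at or below it, so n = 4.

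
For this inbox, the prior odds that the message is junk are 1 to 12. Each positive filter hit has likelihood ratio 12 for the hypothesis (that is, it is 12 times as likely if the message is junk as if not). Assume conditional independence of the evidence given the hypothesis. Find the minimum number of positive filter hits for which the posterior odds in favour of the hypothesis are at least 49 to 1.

Prior odds = 1/12.
Likelihood ratio per positive filter hit = 12.
Target odds = 49.
Need (1/12) × 12ⁿ ≥ 49, i.e. 12ⁿ ≥ 588.
12² = 144 falls short of 588 but 12³ = 1728 reaches it, so n = 3.

3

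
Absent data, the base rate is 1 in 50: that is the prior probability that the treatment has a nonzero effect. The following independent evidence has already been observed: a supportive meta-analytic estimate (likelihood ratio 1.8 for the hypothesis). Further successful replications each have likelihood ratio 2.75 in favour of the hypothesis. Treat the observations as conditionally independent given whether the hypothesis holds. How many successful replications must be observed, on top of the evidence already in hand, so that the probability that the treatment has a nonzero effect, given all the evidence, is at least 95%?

Prior odds = 0.02/0.98 = 1/49.
Bayes factor of the evidence already in hand = 1.8.
Odds after that evidence = (1/49) × 1.8 = 9/245.
Target odds = 0.95/0.05 = 19.
Need 2.75ⁿ ≥ 19 ÷ (9/245) = 4655/9.
2.75⁶ = 1771561/4096 falls short of 4655/9 but 2.75⁷ = 19487171/16384 reaches it, so n = 7.

7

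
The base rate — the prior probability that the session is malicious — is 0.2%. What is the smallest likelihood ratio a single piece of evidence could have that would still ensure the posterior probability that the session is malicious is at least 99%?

49401

Prior odds = 0.002/0.998 = 1/499.
Target odds = 0.99/0.01 = 99.
Required Bayes factor = 99 ÷ (1/499) = 49401.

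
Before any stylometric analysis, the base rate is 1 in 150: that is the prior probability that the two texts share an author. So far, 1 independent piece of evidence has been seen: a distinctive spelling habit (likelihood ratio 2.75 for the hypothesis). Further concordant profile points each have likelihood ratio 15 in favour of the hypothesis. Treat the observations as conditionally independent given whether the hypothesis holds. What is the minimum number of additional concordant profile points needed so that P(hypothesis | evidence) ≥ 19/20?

Prior odds = (1/150)/(149/150) = 1/149.
Bayes factor of the evidence already in hand = 2.75.
Odds after that evidence = (1/149) × 2.75 = 11/596.
Target odds = 0.95/0.05 = 19.
Need 15ⁿ ≥ 19 ÷ (11/596) = 11324/11.
15² = 225 falls short of 11324/11 but 15³ = 3375 reaches it, so n = 3.

3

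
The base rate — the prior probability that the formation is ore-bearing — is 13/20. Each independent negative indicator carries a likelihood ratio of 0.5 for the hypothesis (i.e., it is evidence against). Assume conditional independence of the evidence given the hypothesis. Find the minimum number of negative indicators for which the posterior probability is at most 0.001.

11

Prior odds = 0.65/0.35 = 13/7.
Likelihood ratio per negative indicator = 0.5.
Target posterior odds = 0.001/0.999 = 1/999.
Require 0.5ⁿ ≤ 1/999 ÷ (13/7) = 7/12987.
0.5¹⁰ = 1/1024 is still above 7/12987 but 0.5¹¹ = 1/2048 is at or below it, so n = 11.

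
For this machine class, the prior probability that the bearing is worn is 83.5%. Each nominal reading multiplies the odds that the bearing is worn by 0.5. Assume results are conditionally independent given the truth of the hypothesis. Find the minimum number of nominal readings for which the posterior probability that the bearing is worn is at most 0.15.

5

Prior odds = 0.835/0.165 = 167/33.
Likelihood ratio per nominal reading = 0.5.
Target posterior odds = 0.15/0.85 = 3/17.
Need (167/33) × 0.5ⁿ ≤ 3/17, i.e. 0.5ⁿ ≤ 99/2839.
0.5⁴ = 0.0625 is still above 99/2839 but 0.5⁵ = 0.03125 is at or below it, so n = 5.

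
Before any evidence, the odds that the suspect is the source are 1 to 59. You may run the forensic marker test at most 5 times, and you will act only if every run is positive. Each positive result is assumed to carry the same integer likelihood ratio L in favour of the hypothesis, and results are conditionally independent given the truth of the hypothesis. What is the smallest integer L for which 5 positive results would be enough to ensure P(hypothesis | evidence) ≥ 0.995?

7

Prior odds = 1/59.
Target odds = 0.995/0.005 = 199.
Need L⁵ ≥ 199 ÷ (1/59) = 11741.
6⁵ = 7776 < 11741 ≤ 16807 = 7⁵, so L = 7.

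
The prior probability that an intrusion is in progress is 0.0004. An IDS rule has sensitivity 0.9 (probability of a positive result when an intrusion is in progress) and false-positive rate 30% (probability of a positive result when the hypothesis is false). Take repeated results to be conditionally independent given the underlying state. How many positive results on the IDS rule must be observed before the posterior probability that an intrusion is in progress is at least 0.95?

10

Prior odds: 0.0004 ÷ 0.9996 = 1/2499.
Likelihood ratio of a positive result = 0.9/0.3 = 3.
Target odds: 0.95 ÷ 0.05 = 19.
Need (1/2499) × 3ⁿ ≥ 19, i.e. 3ⁿ ≥ 47481.
3⁹ = 19683 falls short of 47481 but 3¹⁰ = 59049 reaches it, so n = 10.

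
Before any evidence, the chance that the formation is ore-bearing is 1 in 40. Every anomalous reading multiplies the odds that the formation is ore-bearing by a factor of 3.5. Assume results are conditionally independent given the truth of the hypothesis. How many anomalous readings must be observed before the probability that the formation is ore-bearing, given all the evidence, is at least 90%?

Prior odds: 0.025 ÷ 0.975 = 1/39.
Likelihood ratio per anomalous reading = 3.5.
Target posterior odds = 0.9/0.1 = 9.
Need (1/39) × 3.5ⁿ ≥ 9, i.e. 3.5ⁿ ≥ 351.
3.5⁴ = 150.0625 falls short of 351 but 3.5⁵ = 525.21875 reaches it, so n = 5.

5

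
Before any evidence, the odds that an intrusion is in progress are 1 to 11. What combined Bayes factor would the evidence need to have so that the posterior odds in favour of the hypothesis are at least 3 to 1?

33

Prior odds = 1/11.
Target odds = 3.
Required Bayes factor = 3 ÷ (1/11) = 33.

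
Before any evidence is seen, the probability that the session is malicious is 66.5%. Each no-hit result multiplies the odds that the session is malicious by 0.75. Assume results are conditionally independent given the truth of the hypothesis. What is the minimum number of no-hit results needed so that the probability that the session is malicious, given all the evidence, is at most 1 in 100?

Prior odds = 0.665/0.335 = 133/67.
Likelihood ratio per no-hit result = 0.75.
Target posterior odds = 0.01/0.99 = 1/99.
Need (133/67) × 0.75ⁿ ≤ 1/99, i.e. 0.75ⁿ ≤ 67/13167.
0.75¹⁸ ≈0.00563771 is still above 67/13167 but 0.75¹⁹ ≈0.00422828 is at or below it, so n = 19.

19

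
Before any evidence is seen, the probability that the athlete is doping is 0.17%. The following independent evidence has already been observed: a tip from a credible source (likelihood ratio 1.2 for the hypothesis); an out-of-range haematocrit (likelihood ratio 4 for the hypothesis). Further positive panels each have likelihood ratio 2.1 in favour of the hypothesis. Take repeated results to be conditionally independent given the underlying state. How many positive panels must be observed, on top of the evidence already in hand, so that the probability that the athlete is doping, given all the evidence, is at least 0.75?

8

Prior odds = 0.0017/0.9983 = 17/9983.
Combined Bayes factor of the evidence already in hand = 1.2 × 4 = 4.8.
Odds after that evidence = (17/9983) × 4.8 = 408/49915.
Target odds = 0.75/0.25 = 3.
Need 2.1ⁿ ≥ 3 ÷ (408/49915) = 49915/136.
2.1⁷ ≈180.109 falls short of 49915/136 but 2.1⁸ ≈378.229 reaches it, so n = 8.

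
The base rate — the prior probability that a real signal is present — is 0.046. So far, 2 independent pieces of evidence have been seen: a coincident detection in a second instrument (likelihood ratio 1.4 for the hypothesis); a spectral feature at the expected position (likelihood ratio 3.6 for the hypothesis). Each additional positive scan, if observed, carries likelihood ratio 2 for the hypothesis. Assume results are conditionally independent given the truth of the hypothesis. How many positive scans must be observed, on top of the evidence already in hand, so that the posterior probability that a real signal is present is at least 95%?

7

Prior odds = 0.046/0.954 = 23/477.
Combined Bayes factor of the evidence already in hand = 1.4 × 3.6 = 5.04.
Odds after that evidence = (23/477) × 5.04 = 322/1325.
Target odds = 0.95/0.05 = 19.
Need 2ⁿ ≥ 19 ÷ (322/1325) = 25175/322.
2⁶ = 64 falls short of 25175/322 but 2⁷ = 128 reaches it, so n = 7.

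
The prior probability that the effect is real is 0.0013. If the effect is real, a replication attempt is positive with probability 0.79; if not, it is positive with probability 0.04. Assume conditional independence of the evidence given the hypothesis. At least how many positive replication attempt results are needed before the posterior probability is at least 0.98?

Prior odds: 0.0013 ÷ 0.9987 = 13/9987.
Likelihood ratio of a positive = 0.79/0.04 = 19.75.
Target posterior odds = 0.98/0.02 = 49.
Require 19.75ⁿ ≥ 49 ÷ (13/9987) = 489363/13.
19.75³ = 7703.734375 falls short of 489363/13 but 19.75⁴ = 38950081/256 reaches it, so n = 4.

4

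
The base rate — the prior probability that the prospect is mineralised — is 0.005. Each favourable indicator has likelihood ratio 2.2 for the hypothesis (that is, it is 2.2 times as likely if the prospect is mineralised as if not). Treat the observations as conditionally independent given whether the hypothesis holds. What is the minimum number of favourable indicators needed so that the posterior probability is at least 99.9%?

16

Prior odds = 0.005/0.995 = 1/199.
Likelihood ratio per favourable indicator = 2.2.
Target posterior odds = 0.999/0.001 = 999.
Require 2.2ⁿ ≥ 999 ÷ (1/199) = 198801.
2.2¹⁵ ≈136880 falls short of 198801 but 2.2¹⁶ ≈301136 reaches it, so n = 16.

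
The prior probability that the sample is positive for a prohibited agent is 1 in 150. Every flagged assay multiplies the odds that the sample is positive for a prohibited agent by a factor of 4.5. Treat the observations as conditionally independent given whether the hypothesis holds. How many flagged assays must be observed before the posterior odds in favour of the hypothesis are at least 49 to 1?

6

Prior odds: (1/150) ÷ (149/150) = 1/149.
Likelihood ratio per flagged assay = 4.5.
Target odds = 49.
Need (1/149) × 4.5ⁿ ≥ 49, i.e. 4.5ⁿ ≥ 7301.
4.5⁵ = 1845.28125 falls short of 7301 but 4.5⁶ = 8303.765625 reaches it, so n = 6.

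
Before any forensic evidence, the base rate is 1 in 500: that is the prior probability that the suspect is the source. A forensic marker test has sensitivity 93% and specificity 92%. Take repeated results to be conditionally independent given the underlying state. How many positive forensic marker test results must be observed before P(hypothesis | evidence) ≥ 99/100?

Prior odds = 0.002/0.998 = 1/499.
False-positive rate = 1 − 0.92 = 0.08; likelihood ratio of a positive = 0.93/0.08 = 11.625.
Target posterior odds = 0.99/0.01 = 99.
Require 11.625ⁿ ≥ 99 ÷ (1/499) = 49401.
11.625⁴ = 74805201/4096 falls short of 49401 but 11.625⁵ ≈212307 reaches it, so n = 5.

5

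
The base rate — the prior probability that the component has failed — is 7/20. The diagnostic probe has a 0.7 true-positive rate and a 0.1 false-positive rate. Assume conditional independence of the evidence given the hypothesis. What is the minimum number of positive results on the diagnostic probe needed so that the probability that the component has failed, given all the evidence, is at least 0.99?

Prior odds: 0.35 ÷ 0.65 = 7/13.
Likelihood ratio of a positive result = 0.7/0.1 = 7.
Target posterior odds = 0.99/0.01 = 99.
Need (7/13) × 7ⁿ ≥ 99, i.e. 7ⁿ ≥ 1287/7.
7² = 49 falls short of 1287/7 but 7³ = 343 reaches it, so n = 3.

3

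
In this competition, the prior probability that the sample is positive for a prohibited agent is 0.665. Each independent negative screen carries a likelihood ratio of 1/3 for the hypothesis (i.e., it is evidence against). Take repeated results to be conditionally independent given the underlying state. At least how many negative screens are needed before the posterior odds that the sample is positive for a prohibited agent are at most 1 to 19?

Prior odds = 0.665/0.335 = 133/67.
Likelihood ratio per negative screen = 1/3.
Target odds = 1/19.
Need (133/67) × (1/3)ⁿ ≤ 1/19, i.e. (1/3)ⁿ ≤ 67/2527.
(1/3)³ = 1/27 is still above 67/2527 but (1/3)⁴ = 1/81 is at or below it, so n = 4.

4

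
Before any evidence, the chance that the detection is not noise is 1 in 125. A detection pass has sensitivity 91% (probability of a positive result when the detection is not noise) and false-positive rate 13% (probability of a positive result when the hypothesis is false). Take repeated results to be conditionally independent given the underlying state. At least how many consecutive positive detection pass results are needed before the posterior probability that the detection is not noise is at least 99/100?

5

Prior odds: 0.008 ÷ 0.992 = 1/124.
Likelihood ratio of a positive result = 0.91/0.13 = 7.
Target posterior odds = 0.99/0.01 = 99.
Require 7ⁿ ≥ 99 ÷ (1/124) = 12276.
7⁴ = 2401 falls short of 12276 but 7⁵ = 16807 reaches it, so n = 5.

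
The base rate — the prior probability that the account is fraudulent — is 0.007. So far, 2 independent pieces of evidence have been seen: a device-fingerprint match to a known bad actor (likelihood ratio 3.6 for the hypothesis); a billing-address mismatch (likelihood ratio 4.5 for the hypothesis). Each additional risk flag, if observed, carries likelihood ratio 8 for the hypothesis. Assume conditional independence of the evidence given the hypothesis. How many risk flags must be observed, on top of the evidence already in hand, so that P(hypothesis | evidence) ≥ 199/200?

Prior odds = 0.007/0.993 = 7/993.
Combined Bayes factor of the evidence already in hand = 3.6 × 4.5 = 16.2.
Odds after that evidence = (7/993) × 16.2 = 189/1655.
Target odds = 0.995/0.005 = 199.
Need 8ⁿ ≥ 199 ÷ (189/1655) = 329345/189.
8³ = 512 falls short of 329345/189 but 8⁴ = 4096 reaches it, so n = 4.

4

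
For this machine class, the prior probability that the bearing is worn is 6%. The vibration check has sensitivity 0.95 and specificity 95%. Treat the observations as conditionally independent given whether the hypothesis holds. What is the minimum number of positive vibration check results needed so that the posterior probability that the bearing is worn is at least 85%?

2

Prior odds = 0.06/0.94 = 3/47.
False-positive rate = 1 − 0.95 = 0.05; likelihood ratio of a positive = 0.95/0.05 = 19.
Target posterior odds = 0.85/0.15 = 17/3.
Require 19ⁿ ≥ 17/3 ÷ (3/47) = 799/9.
19¹ = 19 falls short of 799/9 but 19² = 361 reaches it, so n = 2.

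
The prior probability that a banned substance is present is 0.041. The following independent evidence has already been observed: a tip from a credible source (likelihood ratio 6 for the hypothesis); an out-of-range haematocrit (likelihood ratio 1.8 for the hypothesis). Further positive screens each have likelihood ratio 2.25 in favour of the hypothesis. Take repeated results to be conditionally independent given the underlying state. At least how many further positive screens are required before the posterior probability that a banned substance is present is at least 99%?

Prior odds = 0.041/0.959 = 41/959.
Combined Bayes factor of the evidence already in hand = 6 × 1.8 = 10.8.
Odds after that evidence = (41/959) × 10.8 = 2214/4795.
Target odds = 0.99/0.01 = 99.
Need 2.25ⁿ ≥ 99 ÷ (2214/4795) = 52745/246.
2.25⁶ = 531441/4096 falls short of 52745/246 but 2.25⁷ = 4782969/16384 reaches it, so n = 7.

7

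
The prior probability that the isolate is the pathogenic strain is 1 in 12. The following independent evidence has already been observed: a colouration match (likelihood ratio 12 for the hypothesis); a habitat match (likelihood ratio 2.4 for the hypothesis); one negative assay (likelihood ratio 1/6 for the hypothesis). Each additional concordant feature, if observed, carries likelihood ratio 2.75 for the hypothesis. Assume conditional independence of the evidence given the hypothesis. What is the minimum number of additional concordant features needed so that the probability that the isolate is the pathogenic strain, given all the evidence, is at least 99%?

6

Prior odds = (1/12)/(11/12) = 1/11.
Combined Bayes factor of the evidence already in hand = 12 × 2.4 × (1/6) = 4.8.
Odds after that evidence = (1/11) × 4.8 = 24/55.
Target odds = 0.99/0.01 = 99.
Need 2.75ⁿ ≥ 99 ÷ (24/55) = 226.875.
2.75⁵ = 161051/1024 falls short of 226.875 but 2.75⁶ = 1771561/4096 reaches it, so n = 6.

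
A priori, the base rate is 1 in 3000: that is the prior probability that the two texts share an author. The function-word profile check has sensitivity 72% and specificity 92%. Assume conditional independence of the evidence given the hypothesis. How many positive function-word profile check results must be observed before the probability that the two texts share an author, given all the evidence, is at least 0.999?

Prior odds: (1/3000) ÷ (2999/3000) = 1/2999.
False-positive rate = 1 − 0.92 = 0.08; likelihood ratio of a positive = 0.72/0.08 = 9.
Target odds: 0.999 ÷ 0.001 = 999.
Require 9ⁿ ≥ 999 ÷ (1/2999) = 2996001.
9⁶ = 531441 falls short of 2996001 but 9⁷ = 4782969 reaches it, so n = 7.

7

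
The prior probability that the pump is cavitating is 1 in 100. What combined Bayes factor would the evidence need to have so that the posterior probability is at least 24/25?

Prior odds = 0.01/0.99 = 1/99.
Target odds = 0.96/0.04 = 24.
Required Bayes factor = 24 ÷ (1/99) = 2376.

2376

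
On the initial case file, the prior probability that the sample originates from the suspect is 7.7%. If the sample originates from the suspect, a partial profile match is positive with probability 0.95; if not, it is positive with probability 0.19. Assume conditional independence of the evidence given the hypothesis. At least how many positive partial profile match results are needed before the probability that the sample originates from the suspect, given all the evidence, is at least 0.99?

5

Prior odds = 0.077/0.923 = 77/923.
Likelihood ratio of a positive = 0.95/0.19 = 5.
Target posterior odds = 0.99/0.01 = 99.
Require 5ⁿ ≥ 99 ÷ (77/923) = 8307/7.
5⁴ = 625 falls short of 8307/7 but 5⁵ = 3125 reaches it, so n = 5.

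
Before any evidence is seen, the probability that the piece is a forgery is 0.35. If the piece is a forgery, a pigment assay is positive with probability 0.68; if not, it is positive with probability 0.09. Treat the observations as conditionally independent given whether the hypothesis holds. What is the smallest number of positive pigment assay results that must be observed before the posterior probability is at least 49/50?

3

Prior odds: 0.35 ÷ 0.65 = 7/13.
Likelihood ratio of a positive = 0.68/0.09 = 68/9.
Target posterior odds = 0.98/0.02 = 49.
Require (68/9)ⁿ ≥ 49 ÷ (7/13) = 91.
(68/9)² = 4624/81 falls short of 91 but (68/9)³ = 314432/729 reaches it, so n = 3.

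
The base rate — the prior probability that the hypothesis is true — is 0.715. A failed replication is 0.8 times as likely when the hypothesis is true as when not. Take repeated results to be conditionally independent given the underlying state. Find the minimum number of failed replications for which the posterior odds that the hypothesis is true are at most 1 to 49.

Prior odds = 0.715/0.285 = 143/57.
Likelihood ratio per failed replication = 0.8.
Target odds = 1/49.
Require 0.8ⁿ ≤ 1/49 ÷ (143/57) = 57/7007.
0.8²¹ ≈0.00922337 is still above 57/7007 but 0.8²² ≈0.0073787 is at or below it, so n = 22.

22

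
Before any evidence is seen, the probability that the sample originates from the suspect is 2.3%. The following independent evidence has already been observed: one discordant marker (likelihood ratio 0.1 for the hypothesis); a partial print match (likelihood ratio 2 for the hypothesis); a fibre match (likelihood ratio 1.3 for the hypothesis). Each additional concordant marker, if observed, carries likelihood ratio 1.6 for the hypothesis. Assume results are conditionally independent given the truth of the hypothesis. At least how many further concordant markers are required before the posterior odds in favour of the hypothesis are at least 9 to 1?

16

Prior odds = 0.023/0.977 = 23/977.
Combined Bayes factor of the evidence already in hand = 0.1 × 2 × 1.3 = 0.26.
Odds after that evidence = (23/977) × 0.26 = 299/48850.
Target odds = 9.
Need 1.6ⁿ ≥ 9 ÷ (299/48850) = 439650/299.
1.6¹⁵ ≈1152.92 falls short of 439650/299 but 1.6¹⁶ ≈1844.67 reaches it, so n = 16.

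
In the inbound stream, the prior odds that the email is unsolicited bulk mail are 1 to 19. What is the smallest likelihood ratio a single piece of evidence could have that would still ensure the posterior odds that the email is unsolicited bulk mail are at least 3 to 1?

Prior odds = 1/19.
Target odds = 3.
Required Bayes factor = 3 ÷ (1/19) = 57.

57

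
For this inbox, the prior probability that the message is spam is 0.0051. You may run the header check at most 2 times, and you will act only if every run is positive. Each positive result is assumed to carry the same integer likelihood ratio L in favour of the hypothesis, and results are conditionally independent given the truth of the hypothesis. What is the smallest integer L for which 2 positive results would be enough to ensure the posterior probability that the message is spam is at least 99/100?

Prior odds = 0.0051/0.9949 = 51/9949.
Target odds = 0.99/0.01 = 99.
Need L² ≥ 99 ÷ (51/9949) = 328317/17.
138² = 19044 < 328317/17 ≤ 19321 = 139², so L = 139.

139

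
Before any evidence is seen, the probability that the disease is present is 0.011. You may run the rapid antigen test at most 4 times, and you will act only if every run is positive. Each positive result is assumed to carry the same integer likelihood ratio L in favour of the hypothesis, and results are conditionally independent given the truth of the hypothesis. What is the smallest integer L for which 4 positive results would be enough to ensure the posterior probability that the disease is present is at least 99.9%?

Prior odds = 0.011/0.989 = 11/989.
Target odds = 0.999/0.001 = 999.
Need L⁴ ≥ 999 ÷ (11/989) = 988011/11.
17⁴ = 83521 < 988011/11 ≤ 104976 = 18⁴, so L = 18.

18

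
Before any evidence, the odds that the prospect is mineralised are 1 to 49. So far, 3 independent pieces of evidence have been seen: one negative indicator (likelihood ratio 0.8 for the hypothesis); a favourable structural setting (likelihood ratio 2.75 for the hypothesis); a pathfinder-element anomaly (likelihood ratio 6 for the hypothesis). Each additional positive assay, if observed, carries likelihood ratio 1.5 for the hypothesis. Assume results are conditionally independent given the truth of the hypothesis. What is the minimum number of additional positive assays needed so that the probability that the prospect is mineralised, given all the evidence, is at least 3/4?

Prior odds = 1/49.
Combined Bayes factor of the evidence already in hand = 0.8 × 2.75 × 6 = 13.2.
Odds after that evidence = (1/49) × 13.2 = 66/245.
Target odds = 0.75/0.25 = 3.
Need 1.5ⁿ ≥ 3 ÷ (66/245) = 245/22.
1.5⁵ = 7.59375 falls short of 245/22 but 1.5⁶ = 11.390625 reaches it, so n = 6.

6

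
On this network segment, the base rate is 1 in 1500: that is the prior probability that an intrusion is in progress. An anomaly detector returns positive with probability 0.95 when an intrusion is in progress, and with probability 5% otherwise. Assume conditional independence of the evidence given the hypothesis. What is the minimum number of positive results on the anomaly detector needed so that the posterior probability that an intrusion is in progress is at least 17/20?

4

Prior odds = (1/1500)/(1499/1500) = 1/1499.
Likelihood ratio of a positive result = 0.95/0.05 = 19.
Target odds: 0.85 ÷ 0.15 = 17/3.
Require 19ⁿ ≥ 17/3 ÷ (1/1499) = 25483/3.
19³ = 6859 falls short of 25483/3 but 19⁴ = 130321 reaches it, so n = 4.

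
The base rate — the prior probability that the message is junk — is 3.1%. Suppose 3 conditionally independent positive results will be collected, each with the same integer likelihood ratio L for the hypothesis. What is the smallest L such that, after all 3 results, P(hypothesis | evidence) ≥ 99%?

15

Prior odds = 0.031/0.969 = 31/969.
Target odds = 0.99/0.01 = 99.
Need L³ ≥ 99 ÷ (31/969) = 95931/31.
14³ = 2744 < 95931/31 ≤ 3375 = 15³, so L = 15.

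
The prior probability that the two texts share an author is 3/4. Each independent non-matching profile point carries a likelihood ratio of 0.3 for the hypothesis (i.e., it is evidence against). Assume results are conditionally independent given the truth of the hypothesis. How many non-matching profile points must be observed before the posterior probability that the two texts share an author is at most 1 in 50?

Prior odds = 0.75/0.25 = 3.
Likelihood ratio per non-matching profile point = 0.3.
Target odds: 0.02 ÷ 0.98 = 1/49.
Need 3 × 0.3ⁿ ≤ 1/49, i.e. 0.3ⁿ ≤ 1/147.
0.3⁴ = 0.0081 is still above 1/147 but 0.3⁵ = 243/100000 is at or below it, so n = 5.

5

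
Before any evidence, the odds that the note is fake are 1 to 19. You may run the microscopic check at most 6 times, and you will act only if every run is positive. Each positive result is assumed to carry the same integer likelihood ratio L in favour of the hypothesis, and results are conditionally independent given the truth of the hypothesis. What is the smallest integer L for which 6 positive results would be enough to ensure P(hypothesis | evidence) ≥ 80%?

Prior odds = 1/19.
Target odds = 0.8/0.2 = 4.
Need L⁶ ≥ 4 ÷ (1/19) = 76.
2⁶ = 64 < 76 ≤ 729 = 3⁶, so L = 3.

3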